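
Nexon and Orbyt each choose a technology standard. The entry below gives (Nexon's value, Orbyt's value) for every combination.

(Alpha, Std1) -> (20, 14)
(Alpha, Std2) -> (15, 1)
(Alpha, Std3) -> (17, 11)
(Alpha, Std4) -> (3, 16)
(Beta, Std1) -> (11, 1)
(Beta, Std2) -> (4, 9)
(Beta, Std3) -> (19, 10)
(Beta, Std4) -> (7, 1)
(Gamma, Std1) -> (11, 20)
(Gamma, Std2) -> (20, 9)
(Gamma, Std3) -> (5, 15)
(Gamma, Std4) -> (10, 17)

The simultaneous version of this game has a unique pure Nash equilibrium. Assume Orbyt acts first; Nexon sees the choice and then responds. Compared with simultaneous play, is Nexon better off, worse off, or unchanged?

worse off

Nexon best-responds to each possible Orbyt move:
- Std1 → Nexon plays Alpha (best of 20, 11, 11); Orbyt gets 14.
- Std2 → Nexon plays Gamma (best of 15, 4, 20); Orbyt gets 9.
- Std3 → Nexon plays Beta (best of 17, 19, 5); Orbyt gets 10.
- Std4 → Nexon plays Gamma (best of 3, 7, 10); Orbyt gets 17.
Maximizing over 14, 9, 10, 17, Orbyt chooses Std4. Subgame-perfect outcome: (Gamma, Std4) with payoffs (10, 17).
Now find the simultaneous Nash equilibrium.
Nexon's best replies: Std1→Alpha; Std2→Gamma; Std3→Beta; Std4→Gamma.
Orbyt's best replies: Alpha→Std4; Beta→Std3; Gamma→Std1.
Only (Beta, Std3) has each player best-responding; Nash payoffs (19, 10).
Nexon earns 10 sequentially versus 19 at the Nash outcome: worse off.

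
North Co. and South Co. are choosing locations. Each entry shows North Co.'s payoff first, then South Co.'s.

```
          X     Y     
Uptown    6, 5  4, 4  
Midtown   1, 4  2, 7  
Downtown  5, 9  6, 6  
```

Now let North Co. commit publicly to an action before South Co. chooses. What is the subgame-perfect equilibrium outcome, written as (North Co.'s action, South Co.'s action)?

Solve by backward induction (North Co. leads).
- Uptown → South Co. plays X (best of 5, 4); North Co. gets 6.
- Midtown → South Co. plays Y (best of 4, 7); North Co. gets 2.
- Downtown → South Co. plays X (best of 9, 6); North Co. gets 5.
Among 6, 2, 5, the best is 6 at Uptown. Subgame-perfect outcome: (Uptown, X) with payoffs (6, 5).

(Uptown, X)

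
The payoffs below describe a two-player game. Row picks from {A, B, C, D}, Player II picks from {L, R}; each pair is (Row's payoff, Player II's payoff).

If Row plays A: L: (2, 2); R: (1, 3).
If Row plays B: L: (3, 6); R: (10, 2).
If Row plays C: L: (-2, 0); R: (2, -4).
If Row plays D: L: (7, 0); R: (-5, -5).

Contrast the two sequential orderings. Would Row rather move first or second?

second

If Row leads: Player II's best replies are A→R, B→L, C→L, D→L; Row's induced payoffs 1, 3, -2, 7; outcome (D, L), payoffs (7, 0).
If Player II leads: Row's best replies are L→D, R→B; Player II's induced payoffs 0, 2; outcome (B, R), payoffs (10, 2).
Row gets 7 moving first and 10 moving second, so Row prefers to move second.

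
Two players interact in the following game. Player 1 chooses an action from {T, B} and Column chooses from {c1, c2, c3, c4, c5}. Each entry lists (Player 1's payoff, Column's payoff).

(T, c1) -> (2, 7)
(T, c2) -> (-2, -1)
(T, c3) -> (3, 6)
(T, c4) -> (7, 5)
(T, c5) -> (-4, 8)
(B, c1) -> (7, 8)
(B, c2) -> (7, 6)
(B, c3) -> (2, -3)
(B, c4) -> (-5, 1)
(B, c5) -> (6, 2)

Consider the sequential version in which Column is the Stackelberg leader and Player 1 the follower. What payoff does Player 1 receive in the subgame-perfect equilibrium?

7

Work backward from Player 1's decision.
- c1 → Player 1 plays B (best of 2, 7); Column gets 8.
- c2 → Player 1 plays B (best of -2, 7); Column gets 6.
- c3 → Player 1 plays T (best of 3, 2); Column gets 6.
- c4 → Player 1 plays T (best of 7, -5); Column gets 5.
- c5 → Player 1 plays B (best of -4, 6); Column gets 2.
Column's induced payoffs are 8, 6, 6, 5, 2, so Column commits to c1. Subgame-perfect outcome: (B, c1) with payoffs (7, 8).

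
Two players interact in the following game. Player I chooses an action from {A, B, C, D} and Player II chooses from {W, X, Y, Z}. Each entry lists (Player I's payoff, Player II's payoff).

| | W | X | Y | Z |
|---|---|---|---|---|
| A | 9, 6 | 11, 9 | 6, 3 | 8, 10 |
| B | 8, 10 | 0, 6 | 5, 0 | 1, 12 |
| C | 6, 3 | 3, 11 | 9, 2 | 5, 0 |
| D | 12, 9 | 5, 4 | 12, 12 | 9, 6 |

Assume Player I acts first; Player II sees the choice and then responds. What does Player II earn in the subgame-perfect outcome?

Player II best-responds to each possible Player I move:
- A: Player II compares 6, 9, 3, 10 and picks Z; Player I would get 8.
- B: Player II compares 10, 6, 0, 12 and picks Z; Player I would get 1.
- C: Player II compares 3, 11, 2, 0 and picks X; Player I would get 3.
- D: Player II compares 9, 4, 12, 6 and picks Y; Player I would get 12.
Among 8, 1, 3, 12, the best is 12 at D. Subgame-perfect outcome: (D, Y) with payoffs (12, 12).

12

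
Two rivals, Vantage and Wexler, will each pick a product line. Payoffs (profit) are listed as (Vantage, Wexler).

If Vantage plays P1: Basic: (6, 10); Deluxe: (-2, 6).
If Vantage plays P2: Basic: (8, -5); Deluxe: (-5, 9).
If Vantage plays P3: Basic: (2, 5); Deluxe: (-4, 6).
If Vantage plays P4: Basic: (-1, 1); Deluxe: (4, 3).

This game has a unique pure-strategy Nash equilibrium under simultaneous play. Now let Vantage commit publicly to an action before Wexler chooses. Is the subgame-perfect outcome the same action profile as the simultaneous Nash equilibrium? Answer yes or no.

Wexler best-responds to each possible Vantage move:
- P1: Wexler compares 10, 6 and picks Basic; Vantage would get 6.
- P2: Wexler compares -5, 9 and picks Deluxe; Vantage would get -5.
- P3: Wexler compares 5, 6 and picks Deluxe; Vantage would get -4.
- P4: Wexler compares 1, 3 and picks Deluxe; Vantage would get 4.
Among 6, -5, -4, 4, the best is 6 at P1. Subgame-perfect outcome: (P1, Basic) with payoffs (6, 10).
Under simultaneous play:
Vantage's best replies: Basic→P2; Deluxe→P4.
Wexler's best replies: P1→Basic; P2→Deluxe; P3→Deluxe; P4→Deluxe.
The unique mutual best reply is (P4, Deluxe), giving (4, 3).
Sequential outcome (P1, Basic) differs from the Nash profile (P4, Deluxe).

no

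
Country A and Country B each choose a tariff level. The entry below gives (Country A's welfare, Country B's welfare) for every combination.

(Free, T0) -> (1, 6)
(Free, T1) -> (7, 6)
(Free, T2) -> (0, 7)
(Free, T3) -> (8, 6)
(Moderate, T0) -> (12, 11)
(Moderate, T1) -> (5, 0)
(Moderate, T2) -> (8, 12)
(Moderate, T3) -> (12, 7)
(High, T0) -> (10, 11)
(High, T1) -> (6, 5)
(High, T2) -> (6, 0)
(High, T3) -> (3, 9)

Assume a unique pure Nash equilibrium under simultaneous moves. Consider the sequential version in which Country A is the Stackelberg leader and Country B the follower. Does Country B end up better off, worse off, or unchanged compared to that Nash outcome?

worse off

Solve by backward induction (Country A leads).
- Free: Country B compares 6, 6, 7, 6 and picks T2; Country A would get 0.
- Moderate: Country B compares 11, 0, 12, 7 and picks T2; Country A would get 8.
- High: Country B compares 11, 5, 0, 9 and picks T0; Country A would get 10.
Among 0, 8, 10, the best is 10 at High. Subgame-perfect outcome: (High, T0) with payoffs (10, 11).
For the simultaneous game, intersect best replies.
Country A's best replies: T0→Moderate; T1→Free; T2→Moderate; T3→Moderate.
Country B's best replies: Free→T2; Moderate→T2; High→T0.
Only (Moderate, T2) has each player best-responding; Nash payoffs (8, 12).
Country B earns 11 sequentially versus 12 at the Nash outcome: worse off.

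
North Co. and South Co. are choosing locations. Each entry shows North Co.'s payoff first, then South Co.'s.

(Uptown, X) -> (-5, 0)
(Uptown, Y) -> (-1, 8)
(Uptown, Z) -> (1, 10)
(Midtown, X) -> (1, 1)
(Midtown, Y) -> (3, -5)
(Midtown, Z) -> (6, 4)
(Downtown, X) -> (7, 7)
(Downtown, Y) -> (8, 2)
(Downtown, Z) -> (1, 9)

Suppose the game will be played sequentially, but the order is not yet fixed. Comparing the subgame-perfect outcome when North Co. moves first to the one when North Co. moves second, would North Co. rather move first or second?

second

If North Co. leads: South Co.'s best replies are Uptown→Z, Midtown→Z, Downtown→Z; North Co.'s induced payoffs 1, 6, 1; outcome (Midtown, Z), payoffs (6, 4).
If South Co. leads: North Co.'s best replies are X→Downtown, Y→Downtown, Z→Midtown; South Co.'s induced payoffs 7, 2, 4; outcome (Downtown, X), payoffs (7, 7).
North Co. gets 6 moving first and 7 moving second, so North Co. prefers to move second.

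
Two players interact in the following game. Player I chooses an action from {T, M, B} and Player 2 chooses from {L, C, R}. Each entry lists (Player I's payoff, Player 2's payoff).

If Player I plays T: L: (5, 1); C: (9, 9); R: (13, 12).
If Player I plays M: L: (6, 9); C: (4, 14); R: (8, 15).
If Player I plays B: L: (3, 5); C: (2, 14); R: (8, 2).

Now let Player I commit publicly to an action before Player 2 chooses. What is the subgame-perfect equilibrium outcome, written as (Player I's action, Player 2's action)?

(T, R)

Backward induction with Player I moving first.
- T: Player 2 compares 1, 9, 12 and picks R; Player I would get 13.
- M: Player 2 compares 9, 14, 15 and picks R; Player I would get 8.
- B: Player 2 compares 5, 14, 2 and picks C; Player I would get 2.
Among 13, 8, 2, the best is 13 at T. Subgame-perfect outcome: (T, R) with payoffs (13, 12).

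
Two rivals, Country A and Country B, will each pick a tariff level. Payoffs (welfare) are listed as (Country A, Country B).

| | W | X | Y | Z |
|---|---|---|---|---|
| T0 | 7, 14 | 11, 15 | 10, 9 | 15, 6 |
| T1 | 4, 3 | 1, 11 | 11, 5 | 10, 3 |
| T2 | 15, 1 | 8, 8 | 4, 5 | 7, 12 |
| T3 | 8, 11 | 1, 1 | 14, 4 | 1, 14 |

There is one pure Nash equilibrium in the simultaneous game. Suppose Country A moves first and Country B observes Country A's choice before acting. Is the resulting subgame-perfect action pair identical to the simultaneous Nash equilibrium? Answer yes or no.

yes

Work backward from Country B's decision.
- T0: BR = X, leader payoff 11.
- T1: BR = X, leader payoff 1.
- T2: BR = Z, leader payoff 7.
- T3: BR = Z, leader payoff 1.
Country A's induced payoffs are 11, 1, 7, 1, so Country A commits to T0. Subgame-perfect outcome: (T0, X) with payoffs (11, 15).
Now find the simultaneous Nash equilibrium.
Country A's best replies: W→T2; X→T0; Y→T3; Z→T0.
Country B's best replies: T0→X; T1→X; T2→Z; T3→Z.
Only (T0, X) has each player best-responding; Nash payoffs (11, 15).
Sequential outcome (T0, X) coincides with the Nash profile (T0, X).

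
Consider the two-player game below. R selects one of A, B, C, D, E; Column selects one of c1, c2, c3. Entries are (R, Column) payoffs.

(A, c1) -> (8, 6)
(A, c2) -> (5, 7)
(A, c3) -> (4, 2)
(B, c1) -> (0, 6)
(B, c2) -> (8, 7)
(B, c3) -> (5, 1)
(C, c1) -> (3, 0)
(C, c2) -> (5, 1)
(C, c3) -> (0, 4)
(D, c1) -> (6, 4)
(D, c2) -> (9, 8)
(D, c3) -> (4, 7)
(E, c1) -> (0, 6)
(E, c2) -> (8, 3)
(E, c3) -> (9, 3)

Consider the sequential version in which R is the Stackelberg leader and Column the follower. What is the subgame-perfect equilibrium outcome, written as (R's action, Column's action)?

(D, c2)

Backward induction with R moving first.
- A: BR = c2, leader payoff 5.
- B: BR = c2, leader payoff 8.
- C: BR = c3, leader payoff 0.
- D: BR = c2, leader payoff 9.
- E: BR = c1, leader payoff 0.
Among 5, 8, 0, 9, 0, the best is 9 at D. Subgame-perfect outcome: (D, c2) with payoffs (9, 8).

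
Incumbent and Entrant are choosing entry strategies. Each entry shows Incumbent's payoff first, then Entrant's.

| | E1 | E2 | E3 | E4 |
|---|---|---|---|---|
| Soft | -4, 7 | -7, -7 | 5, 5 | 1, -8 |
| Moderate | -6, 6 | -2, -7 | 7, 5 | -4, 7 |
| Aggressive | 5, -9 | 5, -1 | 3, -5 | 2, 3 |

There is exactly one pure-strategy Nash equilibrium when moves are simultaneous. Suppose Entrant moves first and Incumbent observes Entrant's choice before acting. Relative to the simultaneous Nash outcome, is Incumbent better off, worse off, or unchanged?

Backward induction with Entrant moving first.
- E1: BR = Aggressive, leader payoff -9.
- E2: BR = Aggressive, leader payoff -1.
- E3: BR = Moderate, leader payoff 5.
- E4: BR = Aggressive, leader payoff 3.
Maximizing over -9, -1, 5, 3, Entrant chooses E3. Subgame-perfect outcome: (Moderate, E3) with payoffs (7, 5).
Under simultaneous play:
Incumbent's best replies: E1→Aggressive; E2→Aggressive; E3→Moderate; E4→Aggressive.
Entrant's best replies: Soft→E1; Moderate→E4; Aggressive→E4.
Only (Aggressive, E4) has each player best-responding; Nash payoffs (2, 3).
Incumbent earns 7 sequentially versus 2 at the Nash outcome: better off.

better off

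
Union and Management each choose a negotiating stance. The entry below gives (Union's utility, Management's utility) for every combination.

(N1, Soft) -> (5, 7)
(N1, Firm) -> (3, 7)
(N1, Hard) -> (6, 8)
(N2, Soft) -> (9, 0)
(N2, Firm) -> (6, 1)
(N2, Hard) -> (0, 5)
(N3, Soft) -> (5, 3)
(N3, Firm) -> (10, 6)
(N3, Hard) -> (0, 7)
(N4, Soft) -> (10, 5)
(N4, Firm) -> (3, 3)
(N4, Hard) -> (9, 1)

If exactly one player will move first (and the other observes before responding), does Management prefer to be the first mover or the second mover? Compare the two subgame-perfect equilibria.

first

If Union leads: Management's best replies are N1→Hard, N2→Hard, N3→Hard, N4→Soft; Union's induced payoffs 6, 0, 0, 10; outcome (N4, Soft), payoffs (10, 5).
If Management leads: Union's best replies are Soft→N4, Firm→N3, Hard→N4; Management's induced payoffs 5, 6, 1; outcome (N3, Firm), payoffs (10, 6).
Management gets 6 moving first and 5 moving second, so Management prefers to move first.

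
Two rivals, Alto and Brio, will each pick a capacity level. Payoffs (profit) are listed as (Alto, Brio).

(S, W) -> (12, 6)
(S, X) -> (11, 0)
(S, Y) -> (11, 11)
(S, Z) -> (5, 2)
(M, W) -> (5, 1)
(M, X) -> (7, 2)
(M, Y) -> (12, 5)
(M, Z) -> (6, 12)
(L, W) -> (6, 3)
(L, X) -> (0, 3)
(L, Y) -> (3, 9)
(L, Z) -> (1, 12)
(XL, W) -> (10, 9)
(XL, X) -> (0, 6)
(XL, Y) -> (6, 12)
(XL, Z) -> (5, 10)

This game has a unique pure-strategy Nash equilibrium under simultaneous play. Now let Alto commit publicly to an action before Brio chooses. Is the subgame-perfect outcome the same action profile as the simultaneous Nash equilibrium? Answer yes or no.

no

Brio best-responds to each possible Alto move:
- S: BR = Y, leader payoff 11.
- M: BR = Z, leader payoff 6.
- L: BR = Z, leader payoff 1.
- XL: BR = Y, leader payoff 6.
Maximizing over 11, 6, 1, 6, Alto chooses S. Subgame-perfect outcome: (S, Y) with payoffs (11, 11).
Now find the simultaneous Nash equilibrium.
Alto's best replies: W→S; X→S; Y→M; Z→M.
Brio's best replies: S→Y; M→Z; L→Z; XL→Y.
The unique mutual best reply is (M, Z), giving (6, 12).
Sequential outcome (S, Y) differs from the Nash profile (M, Z).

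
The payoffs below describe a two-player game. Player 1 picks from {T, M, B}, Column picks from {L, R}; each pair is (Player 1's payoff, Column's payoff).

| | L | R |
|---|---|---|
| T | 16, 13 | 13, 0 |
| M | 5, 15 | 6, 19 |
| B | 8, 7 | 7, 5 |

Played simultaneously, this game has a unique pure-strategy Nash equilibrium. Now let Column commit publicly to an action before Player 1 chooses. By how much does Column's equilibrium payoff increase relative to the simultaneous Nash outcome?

Work backward from Player 1's decision.
- L: BR = T, leader payoff 13.
- R: BR = T, leader payoff 0.
Among 13, 0, the best is 13 at L. Subgame-perfect outcome: (T, L) with payoffs (16, 13).
Now find the simultaneous Nash equilibrium.
Player 1's best replies: L→T; R→T.
Column's best replies: T→L; M→R; B→L.
Only (T, L) has each player best-responding; Nash payoffs (16, 13).
Column's commitment gain: 13 − 13 = 0.

0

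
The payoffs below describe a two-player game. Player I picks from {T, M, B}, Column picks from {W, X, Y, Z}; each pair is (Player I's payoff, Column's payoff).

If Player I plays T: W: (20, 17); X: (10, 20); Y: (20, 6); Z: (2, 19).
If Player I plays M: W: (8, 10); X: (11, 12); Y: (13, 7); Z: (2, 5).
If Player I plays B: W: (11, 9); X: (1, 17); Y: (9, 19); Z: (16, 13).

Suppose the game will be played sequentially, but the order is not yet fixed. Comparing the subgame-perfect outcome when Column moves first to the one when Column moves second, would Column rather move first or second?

If Player I leads: Column's best replies are T→X, M→X, B→Y; Player I's induced payoffs 10, 11, 9; outcome (M, X), payoffs (11, 12).
If Column leads: Player I's best replies are W→T, X→M, Y→T, Z→B; Column's induced payoffs 17, 12, 6, 13; outcome (T, W), payoffs (20, 17).
Column gets 17 moving first and 12 moving second, so Column prefers to move first.

first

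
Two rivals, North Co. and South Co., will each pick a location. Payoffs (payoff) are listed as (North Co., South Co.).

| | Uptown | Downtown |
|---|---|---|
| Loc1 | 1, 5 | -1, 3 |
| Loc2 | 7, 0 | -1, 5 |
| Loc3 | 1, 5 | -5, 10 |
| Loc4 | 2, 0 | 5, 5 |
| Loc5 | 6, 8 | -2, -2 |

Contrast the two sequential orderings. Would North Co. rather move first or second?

If North Co. leads: South Co.'s best replies are Loc1→Uptown, Loc2→Downtown, Loc3→Downtown, Loc4→Downtown, Loc5→Uptown; North Co.'s induced payoffs 1, -1, -5, 5, 6; outcome (Loc5, Uptown), payoffs (6, 8).
If South Co. leads: North Co.'s best replies are Uptown→Loc2, Downtown→Loc4; South Co.'s induced payoffs 0, 5; outcome (Loc4, Downtown), payoffs (5, 5).
North Co. gets 6 moving first and 5 moving second, so North Co. prefers to move first.

first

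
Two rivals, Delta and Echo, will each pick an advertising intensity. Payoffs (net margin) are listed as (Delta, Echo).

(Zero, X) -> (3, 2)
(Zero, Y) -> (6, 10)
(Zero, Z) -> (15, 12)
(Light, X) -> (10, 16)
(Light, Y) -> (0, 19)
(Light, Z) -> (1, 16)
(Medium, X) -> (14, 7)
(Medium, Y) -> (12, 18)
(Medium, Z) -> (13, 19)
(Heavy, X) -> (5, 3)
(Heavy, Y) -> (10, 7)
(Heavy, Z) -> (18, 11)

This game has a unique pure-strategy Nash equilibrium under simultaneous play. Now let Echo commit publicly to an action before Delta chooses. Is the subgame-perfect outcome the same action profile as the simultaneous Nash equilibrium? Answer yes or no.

Solve by backward induction (Echo leads).
- X: Delta compares 3, 10, 14, 5 and picks Medium; Echo would get 7.
- Y: Delta compares 6, 0, 12, 10 and picks Medium; Echo would get 18.
- Z: Delta compares 15, 1, 13, 18 and picks Heavy; Echo would get 11.
Among 7, 18, 11, the best is 18 at Y. Subgame-perfect outcome: (Medium, Y) with payoffs (12, 18).
For the simultaneous game, intersect best replies.
Delta's best replies: X→Medium; Y→Medium; Z→Heavy.
Echo's best replies: Zero→Z; Light→Y; Medium→Z; Heavy→Z.
The unique mutual best reply is (Heavy, Z), giving (18, 11).
Sequential outcome (Medium, Y) differs from the Nash profile (Heavy, Z).

no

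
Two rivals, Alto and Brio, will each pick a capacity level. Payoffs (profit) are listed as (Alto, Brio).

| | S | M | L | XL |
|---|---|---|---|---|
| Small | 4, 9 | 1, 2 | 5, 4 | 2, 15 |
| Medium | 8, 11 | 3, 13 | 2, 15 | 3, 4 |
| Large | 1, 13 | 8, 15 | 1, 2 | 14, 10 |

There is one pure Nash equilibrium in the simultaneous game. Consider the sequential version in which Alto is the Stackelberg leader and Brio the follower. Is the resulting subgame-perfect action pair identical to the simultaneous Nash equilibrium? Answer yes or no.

yes

Work backward from Brio's decision.
- Small: BR = XL, leader payoff 2.
- Medium: BR = L, leader payoff 2.
- Large: BR = M, leader payoff 8.
Among 2, 2, 8, the best is 8 at Large. Subgame-perfect outcome: (Large, M) with payoffs (8, 15).
Now find the simultaneous Nash equilibrium.
Alto's best replies: S→Medium; M→Large; L→Small; XL→Large.
Brio's best replies: Small→XL; Medium→L; Large→M.
The unique mutual best reply is (Large, M), giving (8, 15).
Sequential outcome (Large, M) coincides with the Nash profile (Large, M).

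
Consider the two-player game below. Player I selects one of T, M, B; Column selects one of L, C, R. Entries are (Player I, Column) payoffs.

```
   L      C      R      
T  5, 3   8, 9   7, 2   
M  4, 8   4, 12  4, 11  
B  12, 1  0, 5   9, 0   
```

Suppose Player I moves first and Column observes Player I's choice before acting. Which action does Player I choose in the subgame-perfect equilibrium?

Solve by backward induction (Player I leads).
- T: BR = C, leader payoff 8.
- M: BR = C, leader payoff 4.
- B: BR = C, leader payoff 0.
Maximizing over 8, 4, 0, Player I chooses T. Subgame-perfect outcome: (T, C) with payoffs (8, 9).

T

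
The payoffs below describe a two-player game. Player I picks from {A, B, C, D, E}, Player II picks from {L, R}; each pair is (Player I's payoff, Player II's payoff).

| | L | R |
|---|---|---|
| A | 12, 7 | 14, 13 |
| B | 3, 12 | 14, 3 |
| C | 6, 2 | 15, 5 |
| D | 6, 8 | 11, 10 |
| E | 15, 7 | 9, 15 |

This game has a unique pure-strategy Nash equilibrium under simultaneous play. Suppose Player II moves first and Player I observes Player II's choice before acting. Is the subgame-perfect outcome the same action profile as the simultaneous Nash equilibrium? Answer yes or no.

no

Player I best-responds to each possible Player II move:
- L → Player I plays E (best of 12, 3, 6, 6, 15); Player II gets 7.
- R → Player I plays C (best of 14, 14, 15, 11, 9); Player II gets 5.
Player II's induced payoffs are 7, 5, so Player II commits to L. Subgame-perfect outcome: (E, L) with payoffs (15, 7).
Now find the simultaneous Nash equilibrium.
Player I's best replies: L→E; R→C.
Player II's best replies: A→R; B→L; C→R; D→R; E→R.
Only (C, R) has each player best-responding; Nash payoffs (15, 5).
Sequential outcome (E, L) differs from the Nash profile (C, R).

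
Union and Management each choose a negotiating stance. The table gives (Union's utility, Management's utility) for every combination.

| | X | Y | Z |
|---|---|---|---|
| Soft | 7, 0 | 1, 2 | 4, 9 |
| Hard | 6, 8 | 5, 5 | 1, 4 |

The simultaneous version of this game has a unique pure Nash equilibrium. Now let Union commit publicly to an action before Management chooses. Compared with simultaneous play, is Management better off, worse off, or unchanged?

Backward induction with Union moving first.
- Soft → Management plays Z (best of 0, 2, 9); Union gets 4.
- Hard → Management plays X (best of 8, 5, 4); Union gets 6.
Union's induced payoffs are 4, 6, so Union commits to Hard. Subgame-perfect outcome: (Hard, X) with payoffs (6, 8).
Under simultaneous play:
Union's best replies: X→Soft; Y→Hard; Z→Soft.
Management's best replies: Soft→Z; Hard→X.
Only (Soft, Z) has each player best-responding; Nash payoffs (4, 9).
Management earns 8 sequentially versus 9 at the Nash outcome: worse off.

worse off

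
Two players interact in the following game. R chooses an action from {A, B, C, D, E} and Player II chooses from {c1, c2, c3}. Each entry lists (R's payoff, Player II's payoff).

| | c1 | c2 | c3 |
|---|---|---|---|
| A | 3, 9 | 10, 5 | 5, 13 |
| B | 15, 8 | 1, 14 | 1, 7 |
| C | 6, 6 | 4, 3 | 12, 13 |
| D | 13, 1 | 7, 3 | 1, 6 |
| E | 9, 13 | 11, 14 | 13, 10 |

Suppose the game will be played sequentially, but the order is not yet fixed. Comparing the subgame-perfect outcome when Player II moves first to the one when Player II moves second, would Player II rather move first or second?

If R leads: Player II's best replies are A→c3, B→c2, C→c3, D→c3, E→c2; R's induced payoffs 5, 1, 12, 1, 11; outcome (C, c3), payoffs (12, 13).
If Player II leads: R's best replies are c1→B, c2→E, c3→E; Player II's induced payoffs 8, 14, 10; outcome (E, c2), payoffs (11, 14).
Player II gets 14 moving first and 13 moving second, so Player II prefers to move first.

first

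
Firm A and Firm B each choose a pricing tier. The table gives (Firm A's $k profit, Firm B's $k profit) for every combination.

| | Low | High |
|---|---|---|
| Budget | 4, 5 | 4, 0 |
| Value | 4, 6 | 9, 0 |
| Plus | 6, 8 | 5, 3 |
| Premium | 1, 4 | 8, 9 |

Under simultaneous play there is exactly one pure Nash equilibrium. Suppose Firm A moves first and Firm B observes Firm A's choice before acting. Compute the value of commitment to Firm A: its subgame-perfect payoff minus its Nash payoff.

2

Backward induction with Firm A moving first.
- Budget: Firm B compares 5, 0 and picks Low; Firm A would get 4.
- Value: Firm B compares 6, 0 and picks Low; Firm A would get 4.
- Plus: Firm B compares 8, 3 and picks Low; Firm A would get 6.
- Premium: Firm B compares 4, 9 and picks High; Firm A would get 8.
Among 4, 4, 6, 8, the best is 8 at Premium. Subgame-perfect outcome: (Premium, High) with payoffs (8, 9).
Now find the simultaneous Nash equilibrium.
Firm A's best replies: Low→Plus; High→Value.
Firm B's best replies: Budget→Low; Value→Low; Plus→Low; Premium→High.
The unique mutual best reply is (Plus, Low), giving (6, 8).
Firm A's commitment gain: 8 − 6 = 2.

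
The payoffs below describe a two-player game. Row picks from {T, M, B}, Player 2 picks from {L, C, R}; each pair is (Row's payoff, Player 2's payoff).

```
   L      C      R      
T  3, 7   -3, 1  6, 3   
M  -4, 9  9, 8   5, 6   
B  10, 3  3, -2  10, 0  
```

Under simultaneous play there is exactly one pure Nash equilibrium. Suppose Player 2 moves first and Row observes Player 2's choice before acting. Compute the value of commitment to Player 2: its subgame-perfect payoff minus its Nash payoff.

Row best-responds to each possible Player 2 move:
- L: Row compares 3, -4, 10 and picks B; Player 2 would get 3.
- C: Row compares -3, 9, 3 and picks M; Player 2 would get 8.
- R: Row compares 6, 5, 10 and picks B; Player 2 would get 0.
Player 2's induced payoffs are 3, 8, 0, so Player 2 commits to C. Subgame-perfect outcome: (M, C) with payoffs (9, 8).
For the simultaneous game, intersect best replies.
Row's best replies: L→B; C→M; R→B.
Player 2's best replies: T→L; M→L; B→L.
Only (B, L) has each player best-responding; Nash payoffs (10, 3).
Player 2's commitment gain: 8 − 3 = 5.

5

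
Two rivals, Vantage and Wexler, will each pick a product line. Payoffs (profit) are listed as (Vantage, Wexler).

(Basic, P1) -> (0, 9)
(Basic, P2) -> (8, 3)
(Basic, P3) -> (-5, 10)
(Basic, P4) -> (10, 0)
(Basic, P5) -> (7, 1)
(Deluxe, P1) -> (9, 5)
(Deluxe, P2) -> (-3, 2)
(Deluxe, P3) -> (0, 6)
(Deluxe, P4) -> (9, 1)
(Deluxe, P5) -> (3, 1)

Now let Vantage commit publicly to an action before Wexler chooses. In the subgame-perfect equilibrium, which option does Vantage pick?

Deluxe

Backward induction with Vantage moving first.
- Basic: Wexler compares 9, 3, 10, 0, 1 and picks P3; Vantage would get -5.
- Deluxe: Wexler compares 5, 2, 6, 1, 1 and picks P3; Vantage would get 0.
Maximizing over -5, 0, Vantage chooses Deluxe. Subgame-perfect outcome: (Deluxe, P3) with payoffs (0, 6).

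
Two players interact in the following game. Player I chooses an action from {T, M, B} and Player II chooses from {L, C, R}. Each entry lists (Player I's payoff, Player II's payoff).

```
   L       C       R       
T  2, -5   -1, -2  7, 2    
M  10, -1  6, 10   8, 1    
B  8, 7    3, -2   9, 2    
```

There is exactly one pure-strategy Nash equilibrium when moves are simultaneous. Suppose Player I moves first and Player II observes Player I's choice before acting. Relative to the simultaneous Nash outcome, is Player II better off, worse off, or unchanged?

worse off

Work backward from Player II's decision.
- T: Player II compares -5, -2, 2 and picks R; Player I would get 7.
- M: Player II compares -1, 10, 1 and picks C; Player I would get 6.
- B: Player II compares 7, -2, 2 and picks L; Player I would get 8.
Among 7, 6, 8, the best is 8 at B. Subgame-perfect outcome: (B, L) with payoffs (8, 7).
Under simultaneous play:
Player I's best replies: L→M; C→M; R→B.
Player II's best replies: T→R; M→C; B→L.
Only (M, C) has each player best-responding; Nash payoffs (6, 10).
Player II earns 7 sequentially versus 10 at the Nash outcome: worse off.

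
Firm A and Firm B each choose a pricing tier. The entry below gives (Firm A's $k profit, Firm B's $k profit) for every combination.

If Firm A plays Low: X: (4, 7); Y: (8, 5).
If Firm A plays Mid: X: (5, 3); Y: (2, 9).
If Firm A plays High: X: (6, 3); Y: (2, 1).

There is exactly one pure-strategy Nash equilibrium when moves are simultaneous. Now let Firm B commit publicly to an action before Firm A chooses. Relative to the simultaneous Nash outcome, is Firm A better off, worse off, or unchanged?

Solve by backward induction (Firm B leads).
- X: Firm A compares 4, 5, 6 and picks High; Firm B would get 3.
- Y: Firm A compares 8, 2, 2 and picks Low; Firm B would get 5.
Among 3, 5, the best is 5 at Y. Subgame-perfect outcome: (Low, Y) with payoffs (8, 5).
For the simultaneous game, intersect best replies.
Firm A's best replies: X→High; Y→Low.
Firm B's best replies: Low→X; Mid→Y; High→X.
Only (High, X) has each player best-responding; Nash payoffs (6, 3).
Firm A earns 8 sequentially versus 6 at the Nash outcome: better off.

better off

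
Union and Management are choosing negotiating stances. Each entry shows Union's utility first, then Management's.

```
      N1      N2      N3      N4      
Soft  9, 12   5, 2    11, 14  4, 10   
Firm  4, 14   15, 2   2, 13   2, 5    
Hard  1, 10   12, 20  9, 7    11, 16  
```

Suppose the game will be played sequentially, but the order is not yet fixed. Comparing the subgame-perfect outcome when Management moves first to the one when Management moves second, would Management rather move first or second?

If Union leads: Management's best replies are Soft→N3, Firm→N1, Hard→N2; Union's induced payoffs 11, 4, 12; outcome (Hard, N2), payoffs (12, 20).
If Management leads: Union's best replies are N1→Soft, N2→Firm, N3→Soft, N4→Hard; Management's induced payoffs 12, 2, 14, 16; outcome (Hard, N4), payoffs (11, 16).
Management gets 16 moving first and 20 moving second, so Management prefers to move second.

second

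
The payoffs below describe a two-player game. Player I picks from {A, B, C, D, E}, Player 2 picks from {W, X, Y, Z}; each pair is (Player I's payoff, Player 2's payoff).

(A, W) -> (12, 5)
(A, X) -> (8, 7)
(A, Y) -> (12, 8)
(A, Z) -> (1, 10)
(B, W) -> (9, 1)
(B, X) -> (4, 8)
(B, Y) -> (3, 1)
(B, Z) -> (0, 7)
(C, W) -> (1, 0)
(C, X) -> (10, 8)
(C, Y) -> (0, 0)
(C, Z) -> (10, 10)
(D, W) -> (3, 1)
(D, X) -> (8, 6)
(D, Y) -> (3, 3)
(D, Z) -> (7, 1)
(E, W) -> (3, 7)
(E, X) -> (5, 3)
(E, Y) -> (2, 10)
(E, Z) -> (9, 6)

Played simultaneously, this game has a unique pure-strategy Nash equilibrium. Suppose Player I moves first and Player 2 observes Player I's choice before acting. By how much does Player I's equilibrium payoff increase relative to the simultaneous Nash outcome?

0

Work backward from Player 2's decision.
- A: Player 2 compares 5, 7, 8, 10 and picks Z; Player I would get 1.
- B: Player 2 compares 1, 8, 1, 7 and picks X; Player I would get 4.
- C: Player 2 compares 0, 8, 0, 10 and picks Z; Player I would get 10.
- D: Player 2 compares 1, 6, 3, 1 and picks X; Player I would get 8.
- E: Player 2 compares 7, 3, 10, 6 and picks Y; Player I would get 2.
Maximizing over 1, 4, 10, 8, 2, Player I chooses C. Subgame-perfect outcome: (C, Z) with payoffs (10, 10).
For the simultaneous game, intersect best replies.
Player I's best replies: W→A; X→C; Y→A; Z→C.
Player 2's best replies: A→Z; B→X; C→Z; D→X; E→Y.
Only (C, Z) has each player best-responding; Nash payoffs (10, 10).
Player I's commitment gain: 10 − 10 = 0.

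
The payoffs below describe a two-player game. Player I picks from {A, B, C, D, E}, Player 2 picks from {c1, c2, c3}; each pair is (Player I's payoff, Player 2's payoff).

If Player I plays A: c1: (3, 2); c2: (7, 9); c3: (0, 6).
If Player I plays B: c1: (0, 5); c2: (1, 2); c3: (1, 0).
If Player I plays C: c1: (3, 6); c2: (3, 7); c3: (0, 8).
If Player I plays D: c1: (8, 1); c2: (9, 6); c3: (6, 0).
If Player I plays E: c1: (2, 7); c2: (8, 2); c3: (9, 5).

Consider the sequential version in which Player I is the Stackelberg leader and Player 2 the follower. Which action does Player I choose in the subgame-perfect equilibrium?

D

Player 2 best-responds to each possible Player I move:
- A → Player 2 plays c2 (best of 2, 9, 6); Player I gets 7.
- B → Player 2 plays c1 (best of 5, 2, 0); Player I gets 0.
- C → Player 2 plays c3 (best of 6, 7, 8); Player I gets 0.
- D → Player 2 plays c2 (best of 1, 6, 0); Player I gets 9.
- E → Player 2 plays c1 (best of 7, 2, 5); Player I gets 2.
Maximizing over 7, 0, 0, 9, 2, Player I chooses D. Subgame-perfect outcome: (D, c2) with payoffs (9, 6).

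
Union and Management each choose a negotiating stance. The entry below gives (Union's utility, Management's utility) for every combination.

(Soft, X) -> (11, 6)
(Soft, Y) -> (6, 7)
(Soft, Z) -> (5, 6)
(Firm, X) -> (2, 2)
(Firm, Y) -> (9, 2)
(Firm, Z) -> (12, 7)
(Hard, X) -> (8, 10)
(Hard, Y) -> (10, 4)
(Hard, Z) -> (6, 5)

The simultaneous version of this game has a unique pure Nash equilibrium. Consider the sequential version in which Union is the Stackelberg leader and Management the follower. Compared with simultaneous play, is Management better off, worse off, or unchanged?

Management best-responds to each possible Union move:
- Soft: Management compares 6, 7, 6 and picks Y; Union would get 6.
- Firm: Management compares 2, 2, 7 and picks Z; Union would get 12.
- Hard: Management compares 10, 4, 5 and picks X; Union would get 8.
Union's induced payoffs are 6, 12, 8, so Union commits to Firm. Subgame-perfect outcome: (Firm, Z) with payoffs (12, 7).
Under simultaneous play:
Union's best replies: X→Soft; Y→Hard; Z→Firm.
Management's best replies: Soft→Y; Firm→Z; Hard→X.
The unique mutual best reply is (Firm, Z), giving (12, 7).
Management earns 7 sequentially versus 7 at the Nash outcome: unchanged.

unchanged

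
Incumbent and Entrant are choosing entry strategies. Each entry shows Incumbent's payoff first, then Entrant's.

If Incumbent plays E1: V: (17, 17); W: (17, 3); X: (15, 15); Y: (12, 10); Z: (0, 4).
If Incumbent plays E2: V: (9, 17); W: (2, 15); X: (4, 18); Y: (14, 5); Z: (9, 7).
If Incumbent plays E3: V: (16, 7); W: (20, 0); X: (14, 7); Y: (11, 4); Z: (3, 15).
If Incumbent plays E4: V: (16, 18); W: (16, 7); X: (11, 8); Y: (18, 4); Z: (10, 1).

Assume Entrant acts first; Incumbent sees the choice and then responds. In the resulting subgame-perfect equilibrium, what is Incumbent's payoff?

Work backward from Incumbent's decision.
- V: Incumbent compares 17, 9, 16, 16 and picks E1; Entrant would get 17.
- W: Incumbent compares 17, 2, 20, 16 and picks E3; Entrant would get 0.
- X: Incumbent compares 15, 4, 14, 11 and picks E1; Entrant would get 15.
- Y: Incumbent compares 12, 14, 11, 18 and picks E4; Entrant would get 4.
- Z: Incumbent compares 0, 9, 3, 10 and picks E4; Entrant would get 1.
Entrant's induced payoffs are 17, 0, 15, 4, 1, so Entrant commits to V. Subgame-perfect outcome: (E1, V) with payoffs (17, 17).

17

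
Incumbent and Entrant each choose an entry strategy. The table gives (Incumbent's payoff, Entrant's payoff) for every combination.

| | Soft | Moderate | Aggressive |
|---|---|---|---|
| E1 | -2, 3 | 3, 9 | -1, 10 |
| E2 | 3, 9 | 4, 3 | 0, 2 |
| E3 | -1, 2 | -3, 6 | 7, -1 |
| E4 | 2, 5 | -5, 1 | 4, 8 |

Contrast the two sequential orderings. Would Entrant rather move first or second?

If Incumbent leads: Entrant's best replies are E1→Aggressive, E2→Soft, E3→Moderate, E4→Aggressive; Incumbent's induced payoffs -1, 3, -3, 4; outcome (E4, Aggressive), payoffs (4, 8).
If Entrant leads: Incumbent's best replies are Soft→E2, Moderate→E2, Aggressive→E3; Entrant's induced payoffs 9, 3, -1; outcome (E2, Soft), payoffs (3, 9).
Entrant gets 9 moving first and 8 moving second, so Entrant prefers to move first.

first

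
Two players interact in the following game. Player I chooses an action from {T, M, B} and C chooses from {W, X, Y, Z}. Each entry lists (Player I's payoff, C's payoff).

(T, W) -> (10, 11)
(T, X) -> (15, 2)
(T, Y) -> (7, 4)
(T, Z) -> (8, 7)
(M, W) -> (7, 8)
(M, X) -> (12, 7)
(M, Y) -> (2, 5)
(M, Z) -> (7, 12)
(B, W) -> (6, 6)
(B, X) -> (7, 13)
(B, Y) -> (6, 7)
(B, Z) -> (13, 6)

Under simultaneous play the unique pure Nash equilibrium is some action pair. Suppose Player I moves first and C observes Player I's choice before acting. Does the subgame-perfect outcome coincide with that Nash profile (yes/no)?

Backward induction with Player I moving first.
- T: BR = W, leader payoff 10.
- M: BR = Z, leader payoff 7.
- B: BR = X, leader payoff 7.
Among 10, 7, 7, the best is 10 at T. Subgame-perfect outcome: (T, W) with payoffs (10, 11).
Now find the simultaneous Nash equilibrium.
Player I's best replies: W→T; X→T; Y→T; Z→B.
C's best replies: T→W; M→Z; B→X.
The unique mutual best reply is (T, W), giving (10, 11).
Sequential outcome (T, W) coincides with the Nash profile (T, W).

yes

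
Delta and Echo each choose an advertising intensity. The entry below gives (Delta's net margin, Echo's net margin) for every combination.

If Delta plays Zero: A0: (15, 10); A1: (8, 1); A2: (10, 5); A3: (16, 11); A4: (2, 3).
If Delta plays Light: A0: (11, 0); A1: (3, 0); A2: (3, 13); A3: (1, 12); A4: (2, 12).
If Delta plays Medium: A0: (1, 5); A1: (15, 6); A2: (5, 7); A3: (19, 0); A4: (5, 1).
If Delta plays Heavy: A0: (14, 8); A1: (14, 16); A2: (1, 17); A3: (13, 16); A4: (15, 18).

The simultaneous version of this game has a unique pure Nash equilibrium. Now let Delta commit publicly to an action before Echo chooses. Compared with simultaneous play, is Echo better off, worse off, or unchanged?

worse off

Solve by backward induction (Delta leads).
- Zero: BR = A3, leader payoff 16.
- Light: BR = A2, leader payoff 3.
- Medium: BR = A2, leader payoff 5.
- Heavy: BR = A4, leader payoff 15.
Among 16, 3, 5, 15, the best is 16 at Zero. Subgame-perfect outcome: (Zero, A3) with payoffs (16, 11).
Under simultaneous play:
Delta's best replies: A0→Zero; A1→Medium; A2→Zero; A3→Medium; A4→Heavy.
Echo's best replies: Zero→A3; Light→A2; Medium→A2; Heavy→A4.
Only (Heavy, A4) has each player best-responding; Nash payoffs (15, 18).
Echo earns 11 sequentially versus 18 at the Nash outcome: worse off.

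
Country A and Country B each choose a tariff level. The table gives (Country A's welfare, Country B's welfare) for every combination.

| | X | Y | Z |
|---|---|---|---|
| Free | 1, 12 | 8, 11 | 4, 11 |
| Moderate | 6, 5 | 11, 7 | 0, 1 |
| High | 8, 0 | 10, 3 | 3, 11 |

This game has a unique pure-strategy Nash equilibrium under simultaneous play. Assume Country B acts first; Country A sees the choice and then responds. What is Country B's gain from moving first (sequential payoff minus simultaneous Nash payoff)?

Country A best-responds to each possible Country B move:
- X: Country A compares 1, 6, 8 and picks High; Country B would get 0.
- Y: Country A compares 8, 11, 10 and picks Moderate; Country B would get 7.
- Z: Country A compares 4, 0, 3 and picks Free; Country B would get 11.
Among 0, 7, 11, the best is 11 at Z. Subgame-perfect outcome: (Free, Z) with payoffs (4, 11).
Under simultaneous play:
Country A's best replies: X→High; Y→Moderate; Z→Free.
Country B's best replies: Free→X; Moderate→Y; High→Z.
Only (Moderate, Y) has each player best-responding; Nash payoffs (11, 7).
Country B's commitment gain: 11 − 7 = 4.

4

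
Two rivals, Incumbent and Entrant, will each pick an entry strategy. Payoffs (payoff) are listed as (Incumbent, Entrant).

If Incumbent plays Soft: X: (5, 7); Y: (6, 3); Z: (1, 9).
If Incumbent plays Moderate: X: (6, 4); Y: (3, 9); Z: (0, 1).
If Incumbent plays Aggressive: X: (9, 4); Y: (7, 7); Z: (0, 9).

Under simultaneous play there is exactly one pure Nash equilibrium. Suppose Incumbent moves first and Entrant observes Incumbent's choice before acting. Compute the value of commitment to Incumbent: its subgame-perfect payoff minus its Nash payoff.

Entrant best-responds to each possible Incumbent move:
- Soft: Entrant compares 7, 3, 9 and picks Z; Incumbent would get 1.
- Moderate: Entrant compares 4, 9, 1 and picks Y; Incumbent would get 3.
- Aggressive: Entrant compares 4, 7, 9 and picks Z; Incumbent would get 0.
Among 1, 3, 0, the best is 3 at Moderate. Subgame-perfect outcome: (Moderate, Y) with payoffs (3, 9).
Now find the simultaneous Nash equilibrium.
Incumbent's best replies: X→Aggressive; Y→Aggressive; Z→Soft.
Entrant's best replies: Soft→Z; Moderate→Y; Aggressive→Z.
The unique mutual best reply is (Soft, Z), giving (1, 9).
Incumbent's commitment gain: 3 − 1 = 2.

2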